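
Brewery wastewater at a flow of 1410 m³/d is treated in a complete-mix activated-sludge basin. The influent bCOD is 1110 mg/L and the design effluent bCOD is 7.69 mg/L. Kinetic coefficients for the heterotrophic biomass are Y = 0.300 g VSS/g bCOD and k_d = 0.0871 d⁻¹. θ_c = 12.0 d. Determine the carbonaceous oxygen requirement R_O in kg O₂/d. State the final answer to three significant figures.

R_O ≈ 1230 kg O₂/d

Correct the yield for decay: Y_obs = Y/(1 + k_d θ_c) = 0.300 / (1 + 0.0871 × 12.0) = 0.300 / 2.045 = 0.1467.
Substrate removed = Q·(S₀ − S) = 1410 m³/d × (1110 − 7.69) g/m³ = 1.55×10^6 g/d = 1554 kg/d.
P_X = Y_obs·Q·(S₀ − S) = 0.1467 × 1554 = 228.0 kg VSS/d.
R_O = Q·ΔS − 1.42 P_X = 1554 − 323.7 = 1231 kg O₂/d.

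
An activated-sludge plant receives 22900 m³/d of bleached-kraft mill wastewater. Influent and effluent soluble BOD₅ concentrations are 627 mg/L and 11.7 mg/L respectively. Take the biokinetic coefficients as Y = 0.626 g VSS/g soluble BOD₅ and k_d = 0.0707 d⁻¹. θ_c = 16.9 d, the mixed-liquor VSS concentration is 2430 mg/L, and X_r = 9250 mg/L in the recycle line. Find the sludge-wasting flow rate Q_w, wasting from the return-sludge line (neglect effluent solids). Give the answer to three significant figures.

Q_w ≈ 434 m³/d

From the SRT design equation V = Y Q (S₀−S) θ_c / [X (1 + k_d θ_c)] = 0.626 × 22900 × (627 − 11.7) × 16.9 / [2430 × (1 + 0.0707 × 16.9)] = 1.49×10^8 / 5333 = 27950 m³.
θ_c = V·X/(Q_w·X_r) when wasting from the recycle, so Q_w = V·X/(θ_c·X_r) = 27950 × 2430 / (16.9 × 9250) = 434.5 m³/d.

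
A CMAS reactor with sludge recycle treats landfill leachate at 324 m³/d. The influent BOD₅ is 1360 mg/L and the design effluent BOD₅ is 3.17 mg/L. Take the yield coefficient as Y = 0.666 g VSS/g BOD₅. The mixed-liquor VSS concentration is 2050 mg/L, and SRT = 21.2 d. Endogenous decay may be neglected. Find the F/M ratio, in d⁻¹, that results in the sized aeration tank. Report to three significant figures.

Biomass mass balance (decay neglected): V·X = Y·Q·(S₀ − S)·θ_c, so V = 0.666 × 324 × (1360 − 3.17) × 21.2 / 2050 = 3028 m³.
Food-to-microorganism ratio F/M = Q S₀ / (V X) = 324 × 1360 / (3028 × 2050) = 0.07099 d⁻¹.

F/M ≈ 0.0710 d⁻¹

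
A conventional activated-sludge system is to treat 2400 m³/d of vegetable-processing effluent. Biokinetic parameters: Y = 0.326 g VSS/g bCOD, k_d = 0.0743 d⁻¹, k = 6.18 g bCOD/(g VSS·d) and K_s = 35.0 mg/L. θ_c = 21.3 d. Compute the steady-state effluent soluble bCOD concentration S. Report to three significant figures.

For a completely mixed reactor with recycle the Lawrence–McCarty relation gives S = K_s·(1 + k_d·θ_c) / [θ_c·(Y·k − k_d) − 1] = 35.0 × (1 + 0.0743 × 21.3) / [21.3 × (0.326 × 6.18 − 0.0743) − 1] = 90.39 / 40.33 = 2.241 mg/L.

S ≈ 2.24 mg/L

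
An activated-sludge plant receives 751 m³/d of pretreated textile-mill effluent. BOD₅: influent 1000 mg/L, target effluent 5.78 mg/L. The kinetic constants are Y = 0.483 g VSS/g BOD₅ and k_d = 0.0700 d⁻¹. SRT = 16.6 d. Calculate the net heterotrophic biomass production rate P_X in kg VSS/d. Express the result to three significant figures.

P_X ≈ 167 kg VSS/d

Correct the yield for decay: Y_obs = Y/(1 + k_d θ_c) = 0.483 / (1 + 0.0700 × 16.6) = 0.483 / 2.162 = 0.2234.
ΔS = 1000 − 5.78 = 994.2 mg/L, so the substrate removal rate is 751 × 994.2/1000 = 746.7 kg BOD₅/d.
So the net sludge growth is P_X = 0.2234 × 746.7 = 166.8 kg VSS/d.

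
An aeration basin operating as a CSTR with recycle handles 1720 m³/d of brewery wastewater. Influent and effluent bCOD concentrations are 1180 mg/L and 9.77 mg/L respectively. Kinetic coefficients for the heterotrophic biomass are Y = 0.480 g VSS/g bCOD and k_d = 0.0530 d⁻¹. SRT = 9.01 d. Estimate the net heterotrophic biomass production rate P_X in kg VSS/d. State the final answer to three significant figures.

P_X ≈ 654 kg VSS/d

Y_obs = Y / (1 + k_d θ_c) = 0.480 / (1 + 0.0530 × 9.01) = 0.480 / 1.478 = 0.3249.
Substrate removed = Q·(S₀ − S) = 1720 m³/d × (1180 − 9.77) g/m³ = 2.01×10^6 g/d = 2013 kg/d.
Biomass produced: P_X = Y_obs·Q·ΔS = 0.3249 × 2013 ≈ 653.9 kg VSS/d.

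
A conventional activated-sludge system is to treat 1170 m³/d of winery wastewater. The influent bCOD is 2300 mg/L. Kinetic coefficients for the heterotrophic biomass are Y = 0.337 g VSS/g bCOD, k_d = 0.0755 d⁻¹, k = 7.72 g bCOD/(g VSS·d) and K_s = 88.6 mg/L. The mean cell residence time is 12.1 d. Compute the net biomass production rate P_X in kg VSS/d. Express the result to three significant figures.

From the Monod/SRT balance for a CMAS, S = K_s·(1+k_d θ_c)/[θ_c·(Y k − k_d) − 1] = 88.6 × (1 + 0.0755 × 12.1) / [12.1 × (0.337 × 7.72 − 0.0755) − 1] = 169.5 / 29.57 = 5.734 mg/L.
Correct the yield for decay: Y_obs = Y/(1 + k_d θ_c) = 0.337 / (1 + 0.0755 × 12.1) = 0.337 / 1.914 = 0.1761.
ΔS = 2300 − 5.73 = 2294 mg/L, so the substrate removal rate is 1170 × 2294/1000 = 2684 kg bCOD/d.
Biomass produced: P_X = Y_obs·Q·ΔS = 0.1761 × 2684 ≈ 472.7 kg VSS/d.

P_X ≈ 473 kg VSS/d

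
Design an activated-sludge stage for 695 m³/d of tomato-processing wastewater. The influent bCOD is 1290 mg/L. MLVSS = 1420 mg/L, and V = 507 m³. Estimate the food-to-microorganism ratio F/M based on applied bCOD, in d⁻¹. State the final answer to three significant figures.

F/M ≈ 1.25 d⁻¹

Food-to-microorganism ratio F/M = Q S₀ / (V X) = 695 × 1290 / (507.0 × 1420) = 1.245 d⁻¹.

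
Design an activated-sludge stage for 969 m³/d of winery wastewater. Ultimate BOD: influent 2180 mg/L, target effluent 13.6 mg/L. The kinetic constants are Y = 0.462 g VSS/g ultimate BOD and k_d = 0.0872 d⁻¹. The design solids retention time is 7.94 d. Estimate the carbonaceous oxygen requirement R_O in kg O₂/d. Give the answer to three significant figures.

Y_obs = Y / (1 + k_d θ_c) = 0.462 / (1 + 0.0872 × 7.94) = 0.462 / 1.692 = 0.2730.
Q·(S₀ − S) = 969 × (2180 − 13.6) × 10⁻³ = 2099 kg/d removed.
Net sludge production P_X = 0.2730 × 2099 = 573.1 kg VSS/d.
Carbonaceous O₂ demand = substrate oxidised − cell-mass equivalent = 2099 − 1.42 × 573.1 = 1285 kg O₂/d.

R_O ≈ 1290 kg O₂/d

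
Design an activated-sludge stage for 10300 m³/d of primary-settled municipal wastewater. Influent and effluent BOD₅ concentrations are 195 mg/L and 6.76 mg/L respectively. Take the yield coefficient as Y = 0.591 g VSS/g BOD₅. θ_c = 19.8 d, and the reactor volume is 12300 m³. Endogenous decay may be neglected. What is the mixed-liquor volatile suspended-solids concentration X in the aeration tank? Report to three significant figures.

X ≈ 1840 mg/L

From V·X = Y·Q·(S₀ − S)·θ_c (decay neglected): X = 0.591 × 10300 × (195 − 6.76) × 19.8 / 12300 = 1845 mg/L.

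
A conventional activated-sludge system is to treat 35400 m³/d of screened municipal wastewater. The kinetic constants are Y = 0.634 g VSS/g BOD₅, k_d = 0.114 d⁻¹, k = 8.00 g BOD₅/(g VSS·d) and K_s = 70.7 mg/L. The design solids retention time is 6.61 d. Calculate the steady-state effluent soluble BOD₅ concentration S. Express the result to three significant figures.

S ≈ 3.90 mg/L

Effluent substrate depends only on kinetics and SRT: S = K_s(1 + k_d θ_c) / [θ_c(Yk − k_d) − 1] = 70.7 × (1 + 0.114 × 6.61) / [6.61 × (0.634 × 8.00 − 0.114) − 1] = 124.0 / 31.77 = 3.902 mg/L.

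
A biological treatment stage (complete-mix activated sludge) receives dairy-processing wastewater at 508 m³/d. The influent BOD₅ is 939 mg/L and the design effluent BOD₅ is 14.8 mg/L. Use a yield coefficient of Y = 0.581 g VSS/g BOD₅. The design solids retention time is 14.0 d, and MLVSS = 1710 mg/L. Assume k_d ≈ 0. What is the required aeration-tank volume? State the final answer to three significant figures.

V ≈ 2230 m³

With k_d = 0 the design equation reduces to V = Y Q (S₀−S) θ_c / X = 0.581 × 508 × (939 − 14.8) × 14.0 / 1710 = 2233 m³.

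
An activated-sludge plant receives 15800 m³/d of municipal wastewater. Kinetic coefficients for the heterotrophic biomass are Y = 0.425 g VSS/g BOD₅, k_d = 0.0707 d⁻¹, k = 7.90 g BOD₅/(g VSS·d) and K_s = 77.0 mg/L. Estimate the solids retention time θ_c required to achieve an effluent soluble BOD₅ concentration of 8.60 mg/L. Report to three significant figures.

θ_c ≈ 3.75 d

Specific growth rate at S = 8.60 mg/L: μ = YkS/(K_s+S) = 0.425·7.90·8.60/(77.0+8.60) = 0.3373 d⁻¹.
θ_c = 1/(μ − k_d) = 1/(0.3373 − 0.0707) = 1/0.2666 = 3.751 d.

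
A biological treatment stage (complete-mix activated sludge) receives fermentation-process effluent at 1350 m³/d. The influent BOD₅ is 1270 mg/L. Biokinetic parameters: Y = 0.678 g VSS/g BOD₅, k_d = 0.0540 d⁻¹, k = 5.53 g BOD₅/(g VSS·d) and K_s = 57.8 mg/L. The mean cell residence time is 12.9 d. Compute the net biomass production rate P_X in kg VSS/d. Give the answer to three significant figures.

For a completely mixed reactor with recycle the Lawrence–McCarty relation gives S = K_s·(1 + k_d·θ_c) / [θ_c·(Y·k − k_d) − 1] = 57.8 × (1 + 0.0540 × 12.9) / [12.9 × (0.678 × 5.53 − 0.0540) − 1] = 98.06 / 46.67 = 2.101 mg/L.
Y_obs = Y / (1 + k_d θ_c) = 0.678 / (1 + 0.0540 × 12.9) = 0.678 / 1.697 = 0.3996.
Mass of BOD₅ removed per day: Q(S₀ − S) = 1350 × 1268 g/m³ = 1712 kg/d.
Biomass produced: P_X = Y_obs·Q·ΔS = 0.3996 × 1712 ≈ 684.0 kg VSS/d.

P_X ≈ 684 kg VSS/d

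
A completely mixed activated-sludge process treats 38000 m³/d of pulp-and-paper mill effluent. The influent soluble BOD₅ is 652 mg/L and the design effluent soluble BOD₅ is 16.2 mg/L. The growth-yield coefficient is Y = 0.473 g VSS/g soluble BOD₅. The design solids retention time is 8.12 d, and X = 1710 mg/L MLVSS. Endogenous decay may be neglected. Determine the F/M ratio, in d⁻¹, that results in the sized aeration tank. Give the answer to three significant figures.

V·X = Y·Q·ΔS·θ_c gives V = 0.473 × 38000 × (652 − 16.2) × 8.12 / 1710 = 54266 m³.
F/M = Q·S₀ / (V·X) = 38000 × 652 / (54266 × 1710) = 0.2670 g soluble BOD₅·(g VSS·d)⁻¹.

F/M ≈ 0.267 d⁻¹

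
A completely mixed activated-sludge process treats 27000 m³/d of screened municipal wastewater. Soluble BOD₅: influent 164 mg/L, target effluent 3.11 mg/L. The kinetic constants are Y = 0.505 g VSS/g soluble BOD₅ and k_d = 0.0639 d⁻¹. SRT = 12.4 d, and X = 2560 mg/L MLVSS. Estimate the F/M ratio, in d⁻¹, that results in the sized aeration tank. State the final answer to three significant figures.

From the SRT design equation V = Y Q (S₀−S) θ_c / [X (1 + k_d θ_c)] = 0.505 × 27000 × (164 − 3.11) × 12.4 / [2560 × (1 + 0.0639 × 12.4)] = 2.72×10^7 / 4588 = 5928 m³.
F/M = applied load / biomass = Q·S₀/(V·X) = 27000 × 164 / (5928 × 2560) = 0.2918 d⁻¹.

F/M ≈ 0.292 d⁻¹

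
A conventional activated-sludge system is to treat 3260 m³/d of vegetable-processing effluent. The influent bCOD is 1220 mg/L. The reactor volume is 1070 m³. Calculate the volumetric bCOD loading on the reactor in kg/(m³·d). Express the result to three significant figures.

Applied bCOD load per unit volume = Q·S₀/V = (3260 × 1220/1000)/1070 = 3.717 kg bCOD·m⁻³·d⁻¹.

L_v ≈ 3.72 kg bCOD/(m³·d)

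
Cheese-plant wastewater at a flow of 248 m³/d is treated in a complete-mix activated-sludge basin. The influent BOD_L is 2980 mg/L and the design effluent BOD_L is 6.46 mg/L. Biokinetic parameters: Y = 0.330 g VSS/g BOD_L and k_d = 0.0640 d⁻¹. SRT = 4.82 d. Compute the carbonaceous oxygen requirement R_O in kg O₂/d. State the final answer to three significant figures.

R_O ≈ 473 kg O₂/d

Correct the yield for decay: Y_obs = Y/(1 + k_d θ_c) = 0.330 / (1 + 0.0640 × 4.82) = 0.330 / 1.308 = 0.2522.
Mass of BOD_L removed per day: Q(S₀ − S) = 248 × 2974 g/m³ = 737.4 kg/d.
Net sludge production P_X = 0.2522 × 737.4 = 186.0 kg VSS/d.
R_O = Q·(S₀ − S) − 1.42·P_X = 737.4 − 1.42 × 186.0 = 473.3 kg O₂/d.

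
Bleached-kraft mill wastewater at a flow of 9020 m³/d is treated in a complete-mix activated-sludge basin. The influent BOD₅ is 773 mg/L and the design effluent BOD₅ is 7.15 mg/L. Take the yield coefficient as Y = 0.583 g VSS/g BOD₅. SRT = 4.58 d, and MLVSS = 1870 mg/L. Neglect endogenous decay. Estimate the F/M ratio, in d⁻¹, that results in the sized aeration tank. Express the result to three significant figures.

With k_d = 0 the design equation reduces to V = Y Q (S₀−S) θ_c / X = 0.583 × 9020 × (773 − 7.15) × 4.58 / 1870 = 9864 m³.
Food-to-microorganism ratio F/M = Q S₀ / (V X) = 9020 × 773 / (9864 × 1870) = 0.3780 d⁻¹.

F/M ≈ 0.378 d⁻¹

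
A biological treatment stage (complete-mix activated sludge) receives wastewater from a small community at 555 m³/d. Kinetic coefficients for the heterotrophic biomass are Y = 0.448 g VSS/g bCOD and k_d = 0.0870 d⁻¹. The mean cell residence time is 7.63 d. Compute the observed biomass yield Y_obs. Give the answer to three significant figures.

Observed yield with endogenous decay: Y_obs = Y / (1 + k_d·θ_c) = 0.448 / (1 + 0.0870 × 7.63) = 0.448 / 1.664 = 0.2693 g VSS/g bCOD.

Y_obs ≈ 0.269 g VSS/g bCOD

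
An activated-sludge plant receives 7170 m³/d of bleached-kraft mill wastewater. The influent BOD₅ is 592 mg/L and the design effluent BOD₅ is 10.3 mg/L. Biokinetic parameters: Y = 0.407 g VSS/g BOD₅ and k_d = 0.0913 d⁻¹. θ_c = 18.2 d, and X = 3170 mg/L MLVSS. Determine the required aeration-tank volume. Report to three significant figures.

Rearranging the biomass balance for a CMAS with decay, V = Y·Q·ΔS·θ_c / [X·(1+k_d θ_c)] = 0.407 × 7170 × (592 − 10.3) × 18.2 / [3170 × (1 + 0.0913 × 18.2)] = 3.09×10^7 / 8437 = 3662 m³.

V ≈ 3660 m³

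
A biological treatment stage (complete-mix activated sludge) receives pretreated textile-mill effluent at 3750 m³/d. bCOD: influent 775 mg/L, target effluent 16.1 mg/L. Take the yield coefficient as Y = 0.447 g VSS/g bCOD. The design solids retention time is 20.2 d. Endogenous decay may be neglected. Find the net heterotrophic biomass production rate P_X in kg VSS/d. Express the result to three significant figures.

P_X ≈ 1270 kg VSS/d

No decay correction is needed, so Y_obs = Y = 0.447.
Q·(S₀ − S) = 3750 × (775 − 16.1) × 10⁻³ = 2846 kg/d removed.
P_X = Y_obs · Q(S₀ − S) = 0.4470 × 2846 = 1272 kg VSS/d.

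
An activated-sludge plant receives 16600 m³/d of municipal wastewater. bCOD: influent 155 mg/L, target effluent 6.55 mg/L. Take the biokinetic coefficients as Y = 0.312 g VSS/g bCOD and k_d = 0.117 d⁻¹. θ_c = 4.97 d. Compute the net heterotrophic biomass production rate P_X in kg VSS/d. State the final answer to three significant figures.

Correct the yield for decay: Y_obs = Y/(1 + k_d θ_c) = 0.312 / (1 + 0.117 × 4.97) = 0.312 / 1.581 = 0.1973.
Mass of bCOD removed per day: Q(S₀ − S) = 16600 × 148.4 g/m³ = 2464 kg/d.
Biomass produced: P_X = Y_obs·Q·ΔS = 0.1973 × 2464 ≈ 486.2 kg VSS/d.

P_X ≈ 486 kg VSS/d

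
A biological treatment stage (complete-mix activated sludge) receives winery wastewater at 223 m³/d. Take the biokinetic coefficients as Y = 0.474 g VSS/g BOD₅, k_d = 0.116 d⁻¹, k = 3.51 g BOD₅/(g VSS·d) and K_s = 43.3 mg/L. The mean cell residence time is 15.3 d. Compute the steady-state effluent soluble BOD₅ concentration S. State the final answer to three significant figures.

For a completely mixed reactor with recycle the Lawrence–McCarty relation gives S = K_s·(1 + k_d·θ_c) / [θ_c·(Y·k − k_d) − 1] = 43.3 × (1 + 0.116 × 15.3) / [15.3 × (0.474 × 3.51 − 0.116) − 1] = 120.1 / 22.68 = 5.297 mg/L.

S ≈ 5.30 mg/L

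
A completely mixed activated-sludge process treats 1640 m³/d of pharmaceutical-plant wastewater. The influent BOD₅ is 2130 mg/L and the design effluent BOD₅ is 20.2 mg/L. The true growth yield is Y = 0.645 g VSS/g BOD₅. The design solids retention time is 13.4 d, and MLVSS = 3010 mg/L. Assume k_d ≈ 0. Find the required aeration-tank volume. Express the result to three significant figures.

V ≈ 9940 m³

V·X = Y·Q·ΔS·θ_c gives V = 0.645 × 1640 × (2130 − 20.2) × 13.4 / 3010 = 9935 m³.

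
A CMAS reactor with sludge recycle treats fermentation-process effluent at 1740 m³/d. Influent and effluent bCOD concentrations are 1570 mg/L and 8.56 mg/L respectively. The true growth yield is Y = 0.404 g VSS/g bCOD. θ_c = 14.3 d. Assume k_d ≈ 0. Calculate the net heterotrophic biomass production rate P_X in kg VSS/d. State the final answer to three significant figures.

Since k_d ≈ 0, Y_obs = Y = 0.404 g VSS/g bCOD.
Q·(S₀ − S) = 1740 × (1570 − 8.56) × 10⁻³ = 2717 kg/d removed.
P_X = Y_obs · Q(S₀ − S) = 0.4040 × 2717 = 1098 kg VSS/d.

P_X ≈ 1100 kg VSS/d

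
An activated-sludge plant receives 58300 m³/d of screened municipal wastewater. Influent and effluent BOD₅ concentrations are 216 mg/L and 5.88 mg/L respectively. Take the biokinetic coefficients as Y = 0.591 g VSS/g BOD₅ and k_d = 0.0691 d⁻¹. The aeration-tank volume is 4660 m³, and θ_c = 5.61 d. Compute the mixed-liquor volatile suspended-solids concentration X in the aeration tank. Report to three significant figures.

X = Y·Q·ΔS·θ_c / [V·(1 + k_d θ_c)] = 0.591 × 58300 × (216 − 5.88) × 5.61 / [4660 × (1 + 0.0691 × 5.61)] = 6281 mg/L.

X ≈ 6280 mg/L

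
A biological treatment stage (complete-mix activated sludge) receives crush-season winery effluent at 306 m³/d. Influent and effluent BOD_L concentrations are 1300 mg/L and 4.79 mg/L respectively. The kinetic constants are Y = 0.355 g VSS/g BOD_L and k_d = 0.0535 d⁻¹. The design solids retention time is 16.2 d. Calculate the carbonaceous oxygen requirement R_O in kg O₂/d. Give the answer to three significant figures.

The observed yield is Y_obs = Y/(1 + k_d·θ_c) = 0.355 / (1 + 0.0535 × 16.2) = 0.355 / 1.867 = 0.1902 g VSS per g BOD_L removed.
Substrate removed = Q·(S₀ − S) = 306 m³/d × (1300 − 4.79) g/m³ = 3.96×10^5 g/d = 396.3 kg/d.
P_X = Y_obs·Q·(S₀ − S) = 0.1902 × 396.3 = 75.37 kg VSS/d.
R_O = Q·ΔS − 1.42 P_X = 396.3 − 107.0 = 289.3 kg O₂/d.

R_O ≈ 289 kg O₂/d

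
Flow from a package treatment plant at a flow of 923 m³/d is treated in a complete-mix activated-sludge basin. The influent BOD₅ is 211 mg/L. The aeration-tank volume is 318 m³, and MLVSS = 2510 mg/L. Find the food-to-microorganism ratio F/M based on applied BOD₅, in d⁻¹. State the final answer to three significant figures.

F/M ≈ 0.244 d⁻¹

F/M = Q·S₀ / (V·X) = 923 × 211 / (318.0 × 2510) = 0.2440 g BOD₅·(g VSS·d)⁻¹.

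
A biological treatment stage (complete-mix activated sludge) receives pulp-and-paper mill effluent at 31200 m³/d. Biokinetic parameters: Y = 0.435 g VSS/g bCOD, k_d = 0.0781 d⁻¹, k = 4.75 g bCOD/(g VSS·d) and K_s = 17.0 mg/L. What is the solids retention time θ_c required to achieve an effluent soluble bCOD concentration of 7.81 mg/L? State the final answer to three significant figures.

Specific growth rate at S = 7.81 mg/L: μ = YkS/(K_s+S) = 0.435·4.75·7.81/(17.0+7.81) = 0.6504 d⁻¹.
θ_c = 1/(μ − k_d) = 1/(0.6504 − 0.0781) = 1/0.5723 = 1.747 d.

θ_c ≈ 1.75 d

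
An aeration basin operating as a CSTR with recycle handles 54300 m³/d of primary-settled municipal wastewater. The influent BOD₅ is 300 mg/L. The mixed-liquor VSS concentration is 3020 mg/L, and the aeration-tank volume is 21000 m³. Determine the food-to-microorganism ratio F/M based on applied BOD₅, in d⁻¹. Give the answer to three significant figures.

F/M ≈ 0.257 d⁻¹

F/M = applied load / biomass = Q·S₀/(V·X) = 54300 × 300 / (21000 × 3020) = 0.2569 d⁻¹.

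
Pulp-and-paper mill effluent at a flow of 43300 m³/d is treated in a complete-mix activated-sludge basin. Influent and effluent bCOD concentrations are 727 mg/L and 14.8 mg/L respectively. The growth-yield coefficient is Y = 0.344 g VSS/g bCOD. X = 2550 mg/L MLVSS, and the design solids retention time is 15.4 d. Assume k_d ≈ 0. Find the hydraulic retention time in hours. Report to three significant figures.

Biomass mass balance (decay neglected): V·X = Y·Q·(S₀ − S)·θ_c, so V = 0.344 × 43300 × (727 − 14.8) × 15.4 / 2550 = 64066 m³.
τ = V/Q = 64066/43300 = 1.480 d, or 35.51 h.

τ ≈ 35.5 h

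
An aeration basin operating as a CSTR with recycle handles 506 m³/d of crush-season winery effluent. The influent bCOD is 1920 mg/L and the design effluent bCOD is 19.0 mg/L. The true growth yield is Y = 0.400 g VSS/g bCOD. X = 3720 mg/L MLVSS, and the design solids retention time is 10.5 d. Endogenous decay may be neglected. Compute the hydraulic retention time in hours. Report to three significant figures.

τ ≈ 51.5 h

With k_d = 0 the design equation reduces to V = Y Q (S₀−S) θ_c / X = 0.400 × 506 × (1920 − 19.0) × 10.5 / 3720 = 1086 m³.
HRT = V/Q = 1086 m³ / 506 m³·d⁻¹ = 2.146 d × 24 = 51.51 h.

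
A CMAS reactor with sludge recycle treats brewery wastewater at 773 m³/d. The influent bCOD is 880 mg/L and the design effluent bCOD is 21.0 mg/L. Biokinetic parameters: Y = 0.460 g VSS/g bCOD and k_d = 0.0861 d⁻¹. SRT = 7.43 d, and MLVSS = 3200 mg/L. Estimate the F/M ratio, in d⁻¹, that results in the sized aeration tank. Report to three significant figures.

F/M ≈ 0.491 d⁻¹

Steady-state biomass mass balance: V·X·(1 + k_d·θ_c) = Y·Q·(S₀ − S)·θ_c, so V = 0.460 × 773 × (880 − 21.0) × 7.43 / [3200 × (1 + 0.0861 × 7.43)] = 2.27×10^6 / 5247 = 432.5 m³.
Food-to-microorganism ratio F/M = Q S₀ / (V X) = 773 × 880 / (432.5 × 3200) = 0.4915 d⁻¹.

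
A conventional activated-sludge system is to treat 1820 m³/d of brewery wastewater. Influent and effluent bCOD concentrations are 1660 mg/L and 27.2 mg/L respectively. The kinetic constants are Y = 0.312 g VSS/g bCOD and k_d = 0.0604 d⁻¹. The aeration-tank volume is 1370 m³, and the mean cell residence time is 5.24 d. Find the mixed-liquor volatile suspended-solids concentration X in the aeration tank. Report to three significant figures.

Solving the biomass balance for X: X = Y Q (S₀−S) θ_c / [V (1+k_d θ_c)] = 0.312 × 1820 × (1660 − 27.2) × 5.24 / [1370 × (1 + 0.0604 × 5.24)] = 2694 mg/L.

X ≈ 2690 mg/L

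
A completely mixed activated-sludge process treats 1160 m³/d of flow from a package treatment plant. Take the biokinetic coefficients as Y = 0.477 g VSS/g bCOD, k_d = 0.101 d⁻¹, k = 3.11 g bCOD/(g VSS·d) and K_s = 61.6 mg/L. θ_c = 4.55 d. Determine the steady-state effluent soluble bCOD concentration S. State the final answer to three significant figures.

S ≈ 17.0 mg/L

From the Monod/SRT balance for a CMAS, S = K_s·(1+k_d θ_c)/[θ_c·(Y k − k_d) − 1] = 61.6 × (1 + 0.101 × 4.55) / [4.55 × (0.477 × 3.11 − 0.101) − 1] = 89.91 / 5.290 = 17.00 mg/L.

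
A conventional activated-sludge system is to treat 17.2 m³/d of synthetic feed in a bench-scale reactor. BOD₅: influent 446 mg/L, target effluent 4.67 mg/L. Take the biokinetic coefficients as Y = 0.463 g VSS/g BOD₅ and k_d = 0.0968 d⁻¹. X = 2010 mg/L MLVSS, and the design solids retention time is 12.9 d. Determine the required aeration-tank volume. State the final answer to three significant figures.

V ≈ 10.0 m³

From the SRT design equation V = Y Q (S₀−S) θ_c / [X (1 + k_d θ_c)] = 0.463 × 17.2 × (446 − 4.67) × 12.9 / [2010 × (1 + 0.0968 × 12.9)] = 4.53×10^4 / 4520 = 10.03 m³.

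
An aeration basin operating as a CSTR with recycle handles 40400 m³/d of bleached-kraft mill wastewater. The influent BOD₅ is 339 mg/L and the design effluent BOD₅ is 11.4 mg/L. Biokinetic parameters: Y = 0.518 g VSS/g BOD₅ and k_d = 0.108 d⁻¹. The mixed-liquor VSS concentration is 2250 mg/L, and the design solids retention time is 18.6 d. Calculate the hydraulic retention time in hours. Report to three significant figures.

τ ≈ 11.2 h

From the SRT design equation V = Y Q (S₀−S) θ_c / [X (1 + k_d θ_c)] = 0.518 × 40400 × (339 − 11.4) × 18.6 / [2250 × (1 + 0.108 × 18.6)] = 1.28×10^8 / 6770 = 18836 m³.
τ = V/Q = 18836/40400 = 0.4662 d, or 11.19 h.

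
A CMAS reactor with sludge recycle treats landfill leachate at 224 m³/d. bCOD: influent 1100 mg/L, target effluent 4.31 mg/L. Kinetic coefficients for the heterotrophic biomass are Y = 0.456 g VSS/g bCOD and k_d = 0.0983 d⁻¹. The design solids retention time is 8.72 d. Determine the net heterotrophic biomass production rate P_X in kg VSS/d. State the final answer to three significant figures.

The observed yield is Y_obs = Y/(1 + k_d·θ_c) = 0.456 / (1 + 0.0983 × 8.72) = 0.456 / 1.857 = 0.2455 g VSS per g bCOD removed.
ΔS = 1100 − 4.31 = 1096 mg/L, so the substrate removal rate is 224 × 1096/1000 = 245.4 kg bCOD/d.
P_X = Y_obs · Q(S₀ − S) = 0.2455 × 245.4 = 60.26 kg VSS/d.

P_X ≈ 60.3 kg VSS/d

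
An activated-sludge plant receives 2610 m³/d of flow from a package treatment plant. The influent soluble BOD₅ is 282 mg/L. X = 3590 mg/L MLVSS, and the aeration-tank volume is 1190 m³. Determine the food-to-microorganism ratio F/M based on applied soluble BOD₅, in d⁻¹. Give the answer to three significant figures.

F/M ≈ 0.172 d⁻¹

F/M = applied load / biomass = Q·S₀/(V·X) = 2610 × 282 / (1190 × 3590) = 0.1723 d⁻¹.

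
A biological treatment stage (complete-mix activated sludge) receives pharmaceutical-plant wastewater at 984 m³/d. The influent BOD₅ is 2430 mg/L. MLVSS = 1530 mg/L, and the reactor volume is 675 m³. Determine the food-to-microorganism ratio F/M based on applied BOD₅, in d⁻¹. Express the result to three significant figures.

F/M ≈ 2.32 d⁻¹

F/M = applied load / biomass = Q·S₀/(V·X) = 984 × 2430 / (675.0 × 1530) = 2.315 d⁻¹.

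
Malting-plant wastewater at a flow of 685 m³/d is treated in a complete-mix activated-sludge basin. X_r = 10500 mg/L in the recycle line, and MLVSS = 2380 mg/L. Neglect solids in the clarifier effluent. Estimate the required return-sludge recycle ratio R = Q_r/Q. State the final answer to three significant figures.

R ≈ 0.293

Mass balance around the secondary clarifier (neglecting effluent solids): R = X / (X_r − X) = 2380 / (10500 − 2380) = 0.2931.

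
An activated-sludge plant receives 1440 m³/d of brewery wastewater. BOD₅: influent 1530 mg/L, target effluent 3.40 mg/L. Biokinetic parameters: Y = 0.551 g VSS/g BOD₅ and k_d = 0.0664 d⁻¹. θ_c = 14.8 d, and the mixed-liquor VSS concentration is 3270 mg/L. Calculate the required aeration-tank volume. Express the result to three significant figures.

Steady-state biomass mass balance: V·X·(1 + k_d·θ_c) = Y·Q·(S₀ − S)·θ_c, so V = 0.551 × 1440 × (1530 − 3.40) × 14.8 / [3270 × (1 + 0.0664 × 14.8)] = 1.79×10^7 / 6483 = 2765 m³.

V ≈ 2760 m³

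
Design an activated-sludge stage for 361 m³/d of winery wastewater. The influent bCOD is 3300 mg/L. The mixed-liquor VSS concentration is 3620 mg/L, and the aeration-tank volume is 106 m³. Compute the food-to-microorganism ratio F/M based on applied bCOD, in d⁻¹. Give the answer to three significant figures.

F/M ≈ 3.10 d⁻¹

Food-to-microorganism ratio F/M = Q S₀ / (V X) = 361 × 3300 / (106.0 × 3620) = 3.105 d⁻¹.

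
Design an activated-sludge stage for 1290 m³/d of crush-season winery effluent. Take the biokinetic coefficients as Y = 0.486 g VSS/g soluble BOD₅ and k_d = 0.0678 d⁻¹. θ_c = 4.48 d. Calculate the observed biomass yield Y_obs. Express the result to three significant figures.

The observed yield is Y_obs = Y/(1 + k_d·θ_c) = 0.486 / (1 + 0.0678 × 4.48) = 0.486 / 1.304 = 0.3728 g VSS per g soluble BOD₅ removed.

Y_obs ≈ 0.373 g VSS/g soluble BOD₅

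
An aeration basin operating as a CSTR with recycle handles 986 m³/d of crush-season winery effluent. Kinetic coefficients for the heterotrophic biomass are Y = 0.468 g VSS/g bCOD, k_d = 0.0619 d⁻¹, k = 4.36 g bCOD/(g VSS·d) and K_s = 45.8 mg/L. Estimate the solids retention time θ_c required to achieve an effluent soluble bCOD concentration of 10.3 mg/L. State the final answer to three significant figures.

Specific growth rate at S = 10.3 mg/L: μ = YkS/(K_s+S) = 0.468·4.36·10.3/(45.8+10.3) = 0.3746 d⁻¹.
1/θ_c = 0.3746 − 0.0619 = 0.3127 d⁻¹, so θ_c = 3.198 d.

θ_c ≈ 3.20 d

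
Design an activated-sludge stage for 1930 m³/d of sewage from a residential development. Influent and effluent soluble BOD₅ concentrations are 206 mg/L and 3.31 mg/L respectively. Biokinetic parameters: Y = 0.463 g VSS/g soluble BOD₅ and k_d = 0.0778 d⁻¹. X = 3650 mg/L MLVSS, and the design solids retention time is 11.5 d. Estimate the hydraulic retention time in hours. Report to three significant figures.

Rearranging the biomass balance for a CMAS with decay, V = Y·Q·ΔS·θ_c / [X·(1+k_d θ_c)] = 0.463 × 1930 × (206 − 3.31) × 11.5 / [3650 × (1 + 0.0778 × 11.5)] = 2.08×10^6 / 6916 = 301.2 m³.
Hydraulic retention time τ = V/Q = 301.2 / 1930 = 0.1561 d = 3.745 h.

τ ≈ 3.75 h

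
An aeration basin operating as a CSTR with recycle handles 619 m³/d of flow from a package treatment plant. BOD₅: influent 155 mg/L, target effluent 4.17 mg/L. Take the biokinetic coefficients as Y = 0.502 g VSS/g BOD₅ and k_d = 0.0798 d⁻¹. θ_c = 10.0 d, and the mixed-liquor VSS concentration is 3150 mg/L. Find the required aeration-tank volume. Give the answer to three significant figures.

V ≈ 82.8 m³

Steady-state biomass mass balance: V·X·(1 + k_d·θ_c) = Y·Q·(S₀ − S)·θ_c, so V = 0.502 × 619 × (155 − 4.17) × 10.0 / [3150 × (1 + 0.0798 × 10.0)] = 4.69×10^5 / 5664 = 82.75 m³.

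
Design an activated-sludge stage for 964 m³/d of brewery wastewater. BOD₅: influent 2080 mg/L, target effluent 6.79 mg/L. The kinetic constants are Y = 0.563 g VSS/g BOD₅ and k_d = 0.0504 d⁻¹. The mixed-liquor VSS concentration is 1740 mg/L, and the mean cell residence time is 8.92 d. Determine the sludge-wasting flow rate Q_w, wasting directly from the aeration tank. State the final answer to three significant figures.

Rearranging the biomass balance for a CMAS with decay, V = Y·Q·ΔS·θ_c / [X·(1+k_d θ_c)] = 0.563 × 964 × (2080 − 6.79) × 8.92 / [1740 × (1 + 0.0504 × 8.92)] = 1×10^7 / 2522 = 3979 m³.
With mixed-liquor wasting, θ_c = V/Q_w, so Q_w = V/θ_c = 3979/8.92 = 446.1 m³/d.

Q_w ≈ 446 m³/d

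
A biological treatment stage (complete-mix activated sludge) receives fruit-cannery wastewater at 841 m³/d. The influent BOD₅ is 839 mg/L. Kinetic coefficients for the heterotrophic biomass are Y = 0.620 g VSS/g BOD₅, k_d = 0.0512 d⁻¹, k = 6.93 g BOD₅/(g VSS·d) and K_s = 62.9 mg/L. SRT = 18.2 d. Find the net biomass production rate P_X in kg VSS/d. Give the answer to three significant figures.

Effluent substrate depends only on kinetics and SRT: S = K_s(1 + k_d θ_c) / [θ_c(Yk − k_d) − 1] = 62.9 × (1 + 0.0512 × 18.2) / [18.2 × (0.620 × 6.93 − 0.0512) − 1] = 121.5 / 76.27 = 1.593 mg/L.
Observed yield with endogenous decay: Y_obs = Y / (1 + k_d·θ_c) = 0.620 / (1 + 0.0512 × 18.2) = 0.620 / 1.932 = 0.3209 g VSS/g BOD₅.
Mass of BOD₅ removed per day: Q(S₀ − S) = 841 × 837.4 g/m³ = 704.3 kg/d.
So the net sludge growth is P_X = 0.3209 × 704.3 = 226.0 kg VSS/d.

P_X ≈ 226 kg VSS/d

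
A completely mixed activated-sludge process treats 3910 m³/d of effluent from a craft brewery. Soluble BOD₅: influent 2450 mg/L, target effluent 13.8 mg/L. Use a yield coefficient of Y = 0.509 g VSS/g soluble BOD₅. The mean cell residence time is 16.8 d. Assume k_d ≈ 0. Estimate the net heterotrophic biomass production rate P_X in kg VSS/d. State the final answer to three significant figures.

P_X ≈ 4850 kg VSS/d

No decay correction is needed, so Y_obs = Y = 0.509.
Mass of soluble BOD₅ removed per day: Q(S₀ − S) = 3910 × 2436 g/m³ = 9526 kg/d.
Net biomass production P_X = Y_obs × Q·(S₀ − S) = 0.5090 × 9526 = 4849 kg VSS/d.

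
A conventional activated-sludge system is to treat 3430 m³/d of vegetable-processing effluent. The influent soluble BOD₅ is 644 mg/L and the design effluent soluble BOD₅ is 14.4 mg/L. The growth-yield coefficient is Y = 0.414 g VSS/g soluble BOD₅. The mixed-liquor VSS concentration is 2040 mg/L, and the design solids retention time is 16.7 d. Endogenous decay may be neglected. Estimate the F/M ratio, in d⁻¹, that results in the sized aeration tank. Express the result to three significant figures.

F/M ≈ 0.148 d⁻¹

With k_d = 0 the design equation reduces to V = Y Q (S₀−S) θ_c / X = 0.414 × 3430 × (644 − 14.4) × 16.7 / 2040 = 7319 m³.
F/M = applied load / biomass = Q·S₀/(V·X) = 3430 × 644 / (7319 × 2040) = 0.1479 d⁻¹.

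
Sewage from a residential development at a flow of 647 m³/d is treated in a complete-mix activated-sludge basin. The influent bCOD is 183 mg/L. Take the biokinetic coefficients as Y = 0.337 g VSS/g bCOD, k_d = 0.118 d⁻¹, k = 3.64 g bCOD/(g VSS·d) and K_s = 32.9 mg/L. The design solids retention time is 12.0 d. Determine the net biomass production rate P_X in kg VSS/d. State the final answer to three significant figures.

From the Monod/SRT balance for a CMAS, S = K_s·(1+k_d θ_c)/[θ_c·(Y k − k_d) − 1] = 32.9 × (1 + 0.118 × 12.0) / [12.0 × (0.337 × 3.64 − 0.118) − 1] = 79.49 / 12.30 = 6.460 mg/L.
The observed yield is Y_obs = Y/(1 + k_d·θ_c) = 0.337 / (1 + 0.118 × 12.0) = 0.337 / 2.416 = 0.1395 g VSS per g bCOD removed.
ΔS = 183 − 6.46 = 176.5 mg/L, so the substrate removal rate is 647 × 176.5/1000 = 114.2 kg bCOD/d.
So the net sludge growth is P_X = 0.1395 × 114.2 = 15.93 kg VSS/d.

P_X ≈ 15.9 kg VSS/d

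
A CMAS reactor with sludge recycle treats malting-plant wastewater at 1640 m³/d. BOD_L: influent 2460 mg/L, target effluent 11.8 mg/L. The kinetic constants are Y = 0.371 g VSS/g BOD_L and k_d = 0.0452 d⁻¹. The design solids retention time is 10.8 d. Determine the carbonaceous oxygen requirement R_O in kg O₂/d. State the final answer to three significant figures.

R_O ≈ 2590 kg O₂/d

Correct the yield for decay: Y_obs = Y/(1 + k_d θ_c) = 0.371 / (1 + 0.0452 × 10.8) = 0.371 / 1.488 = 0.2493.
Mass of BOD_L removed per day: Q(S₀ − S) = 1640 × 2448 g/m³ = 4015 kg/d.
P_X = Y_obs·Q·(S₀ − S) = 0.2493 × 4015 = 1001 kg VSS/d.
R_O = Q·ΔS − 1.42 P_X = 4015 − 1421 = 2594 kg O₂/d.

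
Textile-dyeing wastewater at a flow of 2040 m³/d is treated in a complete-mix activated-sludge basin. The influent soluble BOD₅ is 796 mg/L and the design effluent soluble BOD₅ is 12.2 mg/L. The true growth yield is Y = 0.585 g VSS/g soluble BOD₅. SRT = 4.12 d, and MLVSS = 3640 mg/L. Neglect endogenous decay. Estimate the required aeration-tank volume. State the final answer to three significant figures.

V ≈ 1060 m³

V·X = Y·Q·ΔS·θ_c gives V = 0.585 × 2040 × (796 − 12.2) × 4.12 / 3640 = 1059 m³.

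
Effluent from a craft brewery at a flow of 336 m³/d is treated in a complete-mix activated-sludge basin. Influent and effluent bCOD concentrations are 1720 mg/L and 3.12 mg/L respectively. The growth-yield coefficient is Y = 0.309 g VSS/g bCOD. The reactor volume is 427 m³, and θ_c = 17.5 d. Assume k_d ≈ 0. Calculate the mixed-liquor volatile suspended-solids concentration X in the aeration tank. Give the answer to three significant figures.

Without decay, X = Y Q (S₀−S) θ_c / V = 0.309 × 336 × (1720 − 3.12) × 17.5 / 427 = 7305 mg/L.

X ≈ 7310 mg/L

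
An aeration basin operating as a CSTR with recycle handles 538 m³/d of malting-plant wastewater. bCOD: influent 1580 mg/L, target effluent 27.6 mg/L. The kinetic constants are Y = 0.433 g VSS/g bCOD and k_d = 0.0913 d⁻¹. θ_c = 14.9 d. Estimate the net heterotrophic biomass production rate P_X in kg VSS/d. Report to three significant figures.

Correct the yield for decay: Y_obs = Y/(1 + k_d θ_c) = 0.433 / (1 + 0.0913 × 14.9) = 0.433 / 2.360 = 0.1834.
Mass of bCOD removed per day: Q(S₀ − S) = 538 × 1552 g/m³ = 835.2 kg/d.
Net biomass production P_X = Y_obs × Q·(S₀ − S) = 0.1834 × 835.2 = 153.2 kg VSS/d.

P_X ≈ 153 kg VSS/d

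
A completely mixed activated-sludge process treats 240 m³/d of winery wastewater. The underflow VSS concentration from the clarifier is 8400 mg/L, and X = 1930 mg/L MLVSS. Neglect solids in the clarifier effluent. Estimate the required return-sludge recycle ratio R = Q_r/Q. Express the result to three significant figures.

R ≈ 0.298

Mass balance around the secondary clarifier (neglecting effluent solids): R = X / (X_r − X) = 1930 / (8400 − 1930) = 0.2983.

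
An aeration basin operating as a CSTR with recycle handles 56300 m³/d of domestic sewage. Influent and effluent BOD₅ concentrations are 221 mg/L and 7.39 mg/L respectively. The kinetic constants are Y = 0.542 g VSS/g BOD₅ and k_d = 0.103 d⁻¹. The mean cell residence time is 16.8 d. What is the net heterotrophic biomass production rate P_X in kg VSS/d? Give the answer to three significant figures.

Correct the yield for decay: Y_obs = Y/(1 + k_d θ_c) = 0.542 / (1 + 0.103 × 16.8) = 0.542 / 2.730 = 0.1985.
Mass of BOD₅ removed per day: Q(S₀ − S) = 56300 × 213.6 g/m³ = 12026 kg/d.
Biomass produced: P_X = Y_obs·Q·ΔS = 0.1985 × 12026 ≈ 2387 kg VSS/d.

P_X ≈ 2390 kg VSS/d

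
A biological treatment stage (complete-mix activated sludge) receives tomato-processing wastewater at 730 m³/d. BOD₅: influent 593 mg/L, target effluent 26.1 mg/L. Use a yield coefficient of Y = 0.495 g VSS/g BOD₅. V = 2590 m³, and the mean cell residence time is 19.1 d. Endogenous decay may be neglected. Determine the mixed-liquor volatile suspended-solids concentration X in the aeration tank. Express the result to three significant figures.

From V·X = Y·Q·(S₀ − S)·θ_c (decay neglected): X = 0.495 × 730 × (593 − 26.1) × 19.1 / 2590 = 1511 mg/L.

X ≈ 1510 mg/L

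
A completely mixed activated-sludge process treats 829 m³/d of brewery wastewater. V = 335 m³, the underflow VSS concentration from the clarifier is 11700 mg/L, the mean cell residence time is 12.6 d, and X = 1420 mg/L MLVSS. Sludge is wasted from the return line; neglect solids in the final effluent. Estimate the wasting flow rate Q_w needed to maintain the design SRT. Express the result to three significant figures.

Q_w ≈ 3.23 m³/d

Q_w = (V·X)/(θ_c X_r) = 335.0 × 1420 / (12.6 × 11700) = 3.227 m³/d.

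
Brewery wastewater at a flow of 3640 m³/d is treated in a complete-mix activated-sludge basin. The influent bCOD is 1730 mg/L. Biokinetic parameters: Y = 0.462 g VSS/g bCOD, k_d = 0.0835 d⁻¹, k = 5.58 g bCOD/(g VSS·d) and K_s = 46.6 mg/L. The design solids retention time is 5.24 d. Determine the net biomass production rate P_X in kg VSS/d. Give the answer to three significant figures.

P_X ≈ 2020 kg VSS/d

From the Monod/SRT balance for a CMAS, S = K_s·(1+k_d θ_c)/[θ_c·(Y k − k_d) − 1] = 46.6 × (1 + 0.0835 × 5.24) / [5.24 × (0.462 × 5.58 − 0.0835) − 1] = 66.99 / 12.07 = 5.550 mg/L.
The observed yield is Y_obs = Y/(1 + k_d·θ_c) = 0.462 / (1 + 0.0835 × 5.24) = 0.462 / 1.438 = 0.3214 g VSS per g bCOD removed.
Substrate removed = Q·(S₀ − S) = 3640 m³/d × (1730 − 5.55) g/m³ = 6.28×10^6 g/d = 6277 kg/d.
P_X = Y_obs · Q(S₀ − S) = 0.3214 × 6277 = 2017 kg VSS/d.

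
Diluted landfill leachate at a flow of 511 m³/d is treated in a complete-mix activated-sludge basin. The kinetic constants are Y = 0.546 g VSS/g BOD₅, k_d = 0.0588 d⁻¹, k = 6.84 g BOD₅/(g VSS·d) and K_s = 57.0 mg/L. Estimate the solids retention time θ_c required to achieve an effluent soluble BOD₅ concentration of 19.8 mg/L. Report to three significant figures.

θ_c ≈ 1.11 d

From 1/θ_c = Y·k·S/(K_s + S) − k_d: Y·k·S/(K_s+S) = 0.546 × 6.84 × 19.8 / (57.0 + 19.8) = 0.9628 d⁻¹.
1/θ_c = 0.9628 − 0.0588 = 0.9040 d⁻¹, so θ_c = 1.106 d.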